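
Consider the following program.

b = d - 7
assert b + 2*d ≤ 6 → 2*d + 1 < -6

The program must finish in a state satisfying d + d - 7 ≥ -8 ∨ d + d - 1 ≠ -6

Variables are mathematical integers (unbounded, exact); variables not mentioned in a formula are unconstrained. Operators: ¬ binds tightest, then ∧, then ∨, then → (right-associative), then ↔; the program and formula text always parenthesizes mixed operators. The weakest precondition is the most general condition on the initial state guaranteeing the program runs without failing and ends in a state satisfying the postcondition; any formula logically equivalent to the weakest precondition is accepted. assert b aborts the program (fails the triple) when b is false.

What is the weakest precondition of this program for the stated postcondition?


Working backward. After the program, the postcondition d + d - 7 ≥ -8 ∨ d + d - 1 ≠ -6 must hold; in canonical form it is 2*d ≥ -1 ∨ 2*d ≠ -5.
Before assert b + 2*d ≤ 6 → 2*d + 1 < -6: (b + 2*d ≤ 6 → 2*d < -7) ∧ (2*d ≥ -1 ∨ 2*d ≠ -5)
Before b := d - 7: (3*d ≤ 13 → 2*d < -7) ∧ (2*d ≥ -1 ∨ 2*d ≠ -5)
Answer: WP = (3*d ≤ 13 → 2*d < -7) ∧ (2*d ≥ -1 ∨ 2*d ≠ -5)


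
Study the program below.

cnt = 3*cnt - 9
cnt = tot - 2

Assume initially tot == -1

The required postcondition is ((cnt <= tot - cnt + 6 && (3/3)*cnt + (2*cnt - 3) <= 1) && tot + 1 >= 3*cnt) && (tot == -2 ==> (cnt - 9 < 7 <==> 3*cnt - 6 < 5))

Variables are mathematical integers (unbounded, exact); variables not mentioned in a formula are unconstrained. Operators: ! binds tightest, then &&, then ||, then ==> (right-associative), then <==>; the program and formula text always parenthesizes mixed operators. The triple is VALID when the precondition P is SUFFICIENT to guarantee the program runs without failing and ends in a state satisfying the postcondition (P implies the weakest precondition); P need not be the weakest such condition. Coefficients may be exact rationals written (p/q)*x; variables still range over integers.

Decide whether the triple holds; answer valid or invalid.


Working backward. After the program, the postcondition ((cnt <= tot - cnt + 6 && (3/3)*cnt + (2*cnt - 3) <= 1) && tot + 1 >= 3*cnt) && (tot == -2 ==> (cnt - 9 < 7 <==> 3*cnt - 6 < 5)) must hold; in canonical form it is 2*cnt <= tot + 6 && 3*cnt <= 4 && tot >= 3*cnt - 1 && (tot == -2 ==> (cnt < 16 <==> 3*cnt < 11)).
Before cnt := tot - 2: tot <= 10 && 3*tot <= 10 && 2*tot <= 7 && (tot == -2 ==> (tot < 18 <==> 3*tot < 17))
Before cnt := 3*cnt - 9: tot <= 10 && 3*tot <= 10 && 2*tot <= 7 && (tot == -2 ==> (tot < 18 <==> 3*tot < 17))
The weakest precondition is tot <= 10 && 3*tot <= 10 && 2*tot <= 7 && (tot == -2 ==> (tot < 18 <==> 3*tot < 17)).
Check whether tot == -1 implies it.
Every state satisfying the precondition satisfies the weakest precondition: the implication holds.
Answer: valid


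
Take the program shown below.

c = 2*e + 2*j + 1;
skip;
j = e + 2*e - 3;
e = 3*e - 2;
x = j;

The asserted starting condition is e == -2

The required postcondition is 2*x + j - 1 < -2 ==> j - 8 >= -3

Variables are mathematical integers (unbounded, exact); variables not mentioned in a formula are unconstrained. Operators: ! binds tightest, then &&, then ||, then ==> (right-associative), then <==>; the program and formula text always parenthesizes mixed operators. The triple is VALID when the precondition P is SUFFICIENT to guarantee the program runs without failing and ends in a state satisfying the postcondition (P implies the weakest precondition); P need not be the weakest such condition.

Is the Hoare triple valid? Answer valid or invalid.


Working backward. After the program, the postcondition 2*x + j - 1 < -2 ==> j - 8 >= -3 must hold; in canonical form it is j + 2*x < -1 ==> j >= 5.
Before x := j: 3*j < -1 ==> j >= 5
Before e := 3*e - 2: 3*j < -1 ==> j >= 5
Before j := e + 2*e - 3: 9*e < 8 ==> 3*e >= 8
Before skip: 9*e < 8 ==> 3*e >= 8
Before c := 2*e + 2*j + 1: 9*e < 8 ==> 3*e >= 8
The weakest precondition is 9*e < 8 ==> 3*e >= 8.
Check whether e == -2 implies it.
Countermodel: at the initial state e = -2, the precondition holds but the weakest precondition fails.
Answer: invalid


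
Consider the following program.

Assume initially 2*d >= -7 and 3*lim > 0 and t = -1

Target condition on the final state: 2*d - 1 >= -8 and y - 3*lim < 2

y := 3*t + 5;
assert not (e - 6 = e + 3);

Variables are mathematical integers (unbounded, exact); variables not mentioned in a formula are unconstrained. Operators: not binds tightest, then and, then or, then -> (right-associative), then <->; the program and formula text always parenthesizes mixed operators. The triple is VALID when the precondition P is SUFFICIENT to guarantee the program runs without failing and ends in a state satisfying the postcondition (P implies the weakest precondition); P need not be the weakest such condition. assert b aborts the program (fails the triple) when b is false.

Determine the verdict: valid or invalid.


Working backward. After the program, the postcondition 2*d - 1 >= -8 and y - 3*lim < 2 must hold; in canonical form it is 2*d >= -7 and y < 3*lim + 2.
Before assert not (e - 6 = e + 3): 2*d >= -7 and y < 3*lim + 2
Before y := 3*t + 5: 2*d >= -7 and 3*t < 3*lim - 3
The weakest precondition is 2*d >= -7 and 3*t < 3*lim - 3.
Check whether 2*d >= -7 and 3*lim > 0 and t = -1 implies it.
Every state satisfying the precondition satisfies the weakest precondition: the implication holds.
Answer: valid


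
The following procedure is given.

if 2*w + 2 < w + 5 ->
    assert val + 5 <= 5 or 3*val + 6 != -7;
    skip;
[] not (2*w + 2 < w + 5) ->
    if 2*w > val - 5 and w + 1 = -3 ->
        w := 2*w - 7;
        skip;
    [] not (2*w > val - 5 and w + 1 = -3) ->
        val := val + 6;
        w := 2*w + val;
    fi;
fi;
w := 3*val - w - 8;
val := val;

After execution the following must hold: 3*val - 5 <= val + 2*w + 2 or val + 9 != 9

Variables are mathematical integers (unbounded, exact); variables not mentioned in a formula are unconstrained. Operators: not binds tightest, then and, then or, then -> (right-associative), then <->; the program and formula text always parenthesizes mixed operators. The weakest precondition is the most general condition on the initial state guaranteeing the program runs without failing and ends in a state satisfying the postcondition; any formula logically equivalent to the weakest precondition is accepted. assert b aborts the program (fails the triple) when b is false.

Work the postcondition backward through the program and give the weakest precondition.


Working backward. After the program, the postcondition 3*val - 5 <= val + 2*w + 2 or val + 9 != 9 must hold; in canonical form it is 2*val <= 2*w + 7 or val != 0.
Before val := val: 2*val <= 2*w + 7 or val != 0
Before w := 3*val - w - 8: 2*w <= 4*val - 9 or val != 0
Then branch requires (val <= 0 or 3*val != -13) and (2*w <= 4*val - 9 or val != 0); else branch requires ((2*w > val - 5 and w = -4) -> (4*w <= 4*val + 5 or val != 0)) and ((not (2*w > val - 5 and w = -4)) -> (4*w <= 2*val + 3 or val != -6)).
Before the if: (w < 3 -> ((val <= 0 or 3*val != -13) and (2*w <= 4*val - 9 or val != 0))) and ((not (w < 3)) -> (((2*w > val - 5 and w = -4) -> (4*w <= 4*val + 5 or val != 0)) and ((not (2*w > val - 5 and w = -4)) -> (4*w <= 2*val + 3 or val != -6))))
Answer: WP = (w < 3 -> ((val <= 0 or 3*val != -13) and (2*w <= 4*val - 9 or val != 0))) and ((not (w < 3)) -> (((2*w > val - 5 and w = -4) -> (4*w <= 4*val + 5 or val != 0)) and ((not (2*w > val - 5 and w = -4)) -> (4*w <= 2*val + 3 or val != -6))))


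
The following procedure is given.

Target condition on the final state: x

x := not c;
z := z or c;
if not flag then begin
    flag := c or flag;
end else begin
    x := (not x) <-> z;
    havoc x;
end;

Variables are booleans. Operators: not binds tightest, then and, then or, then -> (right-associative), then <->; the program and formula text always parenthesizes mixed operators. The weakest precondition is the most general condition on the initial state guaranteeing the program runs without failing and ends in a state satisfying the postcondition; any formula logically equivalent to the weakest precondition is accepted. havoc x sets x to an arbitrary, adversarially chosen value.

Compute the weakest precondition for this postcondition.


Working backward. After the program, x must hold.
Then branch requires x; else branch requires false.
Before the if: ((not flag) -> x) and (not flag)
Before z := z or c: ((not flag) -> x) and (not flag)
Before x := not c: ((not flag) -> (not c)) and (not flag)
Answer: WP = ((not flag) -> (not c)) and (not flag)


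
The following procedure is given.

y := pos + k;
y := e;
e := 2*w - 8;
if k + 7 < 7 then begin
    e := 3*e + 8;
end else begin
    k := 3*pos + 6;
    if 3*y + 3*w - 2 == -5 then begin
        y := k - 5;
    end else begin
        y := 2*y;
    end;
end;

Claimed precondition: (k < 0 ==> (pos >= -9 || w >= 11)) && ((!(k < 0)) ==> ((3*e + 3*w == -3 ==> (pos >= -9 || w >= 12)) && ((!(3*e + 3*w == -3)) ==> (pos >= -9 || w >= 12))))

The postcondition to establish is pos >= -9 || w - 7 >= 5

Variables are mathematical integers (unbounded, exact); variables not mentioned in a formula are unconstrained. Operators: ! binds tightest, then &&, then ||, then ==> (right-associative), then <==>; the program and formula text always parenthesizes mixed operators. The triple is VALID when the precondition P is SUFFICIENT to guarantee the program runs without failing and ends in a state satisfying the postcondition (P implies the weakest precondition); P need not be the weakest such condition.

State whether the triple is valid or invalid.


Working backward. After the program, the postcondition pos >= -9 || w - 7 >= 5 must hold; in canonical form it is pos >= -9 || w >= 12.
Then branch requires pos >= -9 || w >= 12; else branch requires (3*w + 3*y == -3 ==> (pos >= -9 || w >= 12)) && ((!(3*w + 3*y == -3)) ==> (pos >= -9 || w >= 12)).
Before the if: (k < 0 ==> (pos >= -9 || w >= 12)) && ((!(k < 0)) ==> ((3*w + 3*y == -3 ==> (pos >= -9 || w >= 12)) && ((!(3*w + 3*y == -3)) ==> (pos >= -9 || w >= 12))))
Before e := 2*w - 8: (k < 0 ==> (pos >= -9 || w >= 12)) && ((!(k < 0)) ==> ((3*w + 3*y == -3 ==> (pos >= -9 || w >= 12)) && ((!(3*w + 3*y == -3)) ==> (pos >= -9 || w >= 12))))
Before y := e: (k < 0 ==> (pos >= -9 || w >= 12)) && ((!(k < 0)) ==> ((3*e + 3*w == -3 ==> (pos >= -9 || w >= 12)) && ((!(3*e + 3*w == -3)) ==> (pos >= -9 || w >= 12))))
Before y := pos + k: (k < 0 ==> (pos >= -9 || w >= 12)) && ((!(k < 0)) ==> ((3*e + 3*w == -3 ==> (pos >= -9 || w >= 12)) && ((!(3*e + 3*w == -3)) ==> (pos >= -9 || w >= 12))))
The weakest precondition is (k < 0 ==> (pos >= -9 || w >= 12)) && ((!(k < 0)) ==> ((3*e + 3*w == -3 ==> (pos >= -9 || w >= 12)) && ((!(3*e + 3*w == -3)) ==> (pos >= -9 || w >= 12)))).
Check whether (k < 0 ==> (pos >= -9 || w >= 11)) && ((!(k < 0)) ==> ((3*e + 3*w == -3 ==> (pos >= -9 || w >= 12)) && ((!(3*e + 3*w == -3)) ==> (pos >= -9 || w >= 12)))) implies it.
Countermodel: at the initial state e = 0, k = -1, pos = -10, w = 11, the precondition holds but the weakest precondition fails.
Answer: invalid


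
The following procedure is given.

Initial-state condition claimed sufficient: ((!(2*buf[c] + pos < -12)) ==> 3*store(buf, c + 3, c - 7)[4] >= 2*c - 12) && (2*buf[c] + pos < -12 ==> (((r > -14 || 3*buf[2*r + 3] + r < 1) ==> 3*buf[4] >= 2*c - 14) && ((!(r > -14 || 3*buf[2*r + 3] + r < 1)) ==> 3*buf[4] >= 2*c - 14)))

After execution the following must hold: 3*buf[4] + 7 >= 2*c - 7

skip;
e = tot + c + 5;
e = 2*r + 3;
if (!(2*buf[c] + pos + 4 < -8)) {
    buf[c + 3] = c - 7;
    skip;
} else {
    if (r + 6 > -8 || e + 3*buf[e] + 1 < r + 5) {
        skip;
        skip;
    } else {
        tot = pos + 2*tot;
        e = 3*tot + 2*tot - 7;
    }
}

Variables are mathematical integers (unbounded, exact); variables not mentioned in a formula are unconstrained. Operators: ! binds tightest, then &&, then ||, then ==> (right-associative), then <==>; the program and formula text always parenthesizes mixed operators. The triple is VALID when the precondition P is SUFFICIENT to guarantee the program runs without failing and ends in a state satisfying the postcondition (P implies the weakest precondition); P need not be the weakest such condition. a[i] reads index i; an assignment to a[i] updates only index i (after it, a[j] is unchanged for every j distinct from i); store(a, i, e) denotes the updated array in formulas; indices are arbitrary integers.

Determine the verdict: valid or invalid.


Working backward. After the program, the postcondition 3*buf[4] + 7 >= 2*c - 7 must hold; in canonical form it is 3*buf[4] >= 2*c - 14.
Then branch requires 3*store(buf, c + 3, c - 7)[4] >= 2*c - 14; else branch requires ((r > -14 || 3*buf[e] + e < r + 4) ==> 3*buf[4] >= 2*c - 14) && ((!(r > -14 || 3*buf[e] + e < r + 4)) ==> 3*buf[4] >= 2*c - 14).
Before the if: ((!(2*buf[c] + pos < -12)) ==> 3*store(buf, c + 3, c - 7)[4] >= 2*c - 14) && (2*buf[c] + pos < -12 ==> (((r > -14 || 3*buf[e] + e < r + 4) ==> 3*buf[4] >= 2*c - 14) && ((!(r > -14 || 3*buf[e] + e < r + 4)) ==> 3*buf[4] >= 2*c - 14)))
Before e := 2*r + 3: ((!(2*buf[c] + pos < -12)) ==> 3*store(buf, c + 3, c - 7)[4] >= 2*c - 14) && (2*buf[c] + pos < -12 ==> (((r > -14 || 3*buf[2*r + 3] + r < 1) ==> 3*buf[4] >= 2*c - 14) && ((!(r > -14 || 3*buf[2*r + 3] + r < 1)) ==> 3*buf[4] >= 2*c - 14)))
Before e := tot + c + 5: ((!(2*buf[c] + pos < -12)) ==> 3*store(buf, c + 3, c - 7)[4] >= 2*c - 14) && (2*buf[c] + pos < -12 ==> (((r > -14 || 3*buf[2*r + 3] + r < 1) ==> 3*buf[4] >= 2*c - 14) && ((!(r > -14 || 3*buf[2*r + 3] + r < 1)) ==> 3*buf[4] >= 2*c - 14)))
Before skip: ((!(2*buf[c] + pos < -12)) ==> 3*store(buf, c + 3, c - 7)[4] >= 2*c - 14) && (2*buf[c] + pos < -12 ==> (((r > -14 || 3*buf[2*r + 3] + r < 1) ==> 3*buf[4] >= 2*c - 14) && ((!(r > -14 || 3*buf[2*r + 3] + r < 1)) ==> 3*buf[4] >= 2*c - 14)))
The weakest precondition is ((!(2*buf[c] + pos < -12)) ==> 3*store(buf, c + 3, c - 7)[4] >= 2*c - 14) && (2*buf[c] + pos < -12 ==> (((r > -14 || 3*buf[2*r + 3] + r < 1) ==> 3*buf[4] >= 2*c - 14) && ((!(r > -14 || 3*buf[2*r + 3] + r < 1)) ==> 3*buf[4] >= 2*c - 14))).
Check whether ((!(2*buf[c] + pos < -12)) ==> 3*store(buf, c + 3, c - 7)[4] >= 2*c - 12) && (2*buf[c] + pos < -12 ==> (((r > -14 || 3*buf[2*r + 3] + r < 1) ==> 3*buf[4] >= 2*c - 14) && ((!(r > -14 || 3*buf[2*r + 3] + r < 1)) ==> 3*buf[4] >= 2*c - 14))) implies it.
Every state satisfying the precondition satisfies the weakest precondition: the implication holds.
Answer: valid


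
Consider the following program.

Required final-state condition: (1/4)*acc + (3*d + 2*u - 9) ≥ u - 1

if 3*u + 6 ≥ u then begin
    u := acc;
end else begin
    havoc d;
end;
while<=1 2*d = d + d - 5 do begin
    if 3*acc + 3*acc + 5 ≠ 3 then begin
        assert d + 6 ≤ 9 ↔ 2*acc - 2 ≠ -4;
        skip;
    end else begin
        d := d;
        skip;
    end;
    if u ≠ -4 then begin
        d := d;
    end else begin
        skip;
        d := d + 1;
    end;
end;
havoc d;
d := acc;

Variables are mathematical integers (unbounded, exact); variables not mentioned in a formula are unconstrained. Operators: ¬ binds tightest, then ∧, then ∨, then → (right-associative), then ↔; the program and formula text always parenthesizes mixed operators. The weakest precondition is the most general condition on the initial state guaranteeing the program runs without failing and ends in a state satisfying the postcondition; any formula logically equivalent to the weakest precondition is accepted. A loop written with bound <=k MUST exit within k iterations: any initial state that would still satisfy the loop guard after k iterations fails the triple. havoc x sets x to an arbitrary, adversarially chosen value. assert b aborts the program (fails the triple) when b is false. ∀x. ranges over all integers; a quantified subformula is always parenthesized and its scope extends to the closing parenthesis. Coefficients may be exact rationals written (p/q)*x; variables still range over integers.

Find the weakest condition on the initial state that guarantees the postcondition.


Working backward. After the program, the postcondition (1/4)*acc + (3*d + 2*u - 9) ≥ u - 1 must hold; in canonical form it is (1/4)*acc + 3*d + u ≥ 8.
Before d := acc: (13/4)*acc + u ≥ 8
Before havoc d: (13/4)*acc + u ≥ 8
Before the loop (bound <=1), unroll the exhaustion recursion (WP_0 = exit-now case; WP_j = one more guarded iteration, up to j = 1):
  WP_0: (13/4)*acc + u ≥ 8
  WP_1: (13/4)*acc + u ≥ 8
So before the loop: (13/4)*acc + u ≥ 8
Then branch requires (17/4)*acc ≥ 8; else branch requires (13/4)*acc + u ≥ 8.
Before the if: (2*u ≥ -6 → (17/4)*acc ≥ 8) ∧ ((¬(2*u ≥ -6)) → (13/4)*acc + u ≥ 8)
Answer: WP = (2*u ≥ -6 → (17/4)*acc ≥ 8) ∧ ((¬(2*u ≥ -6)) → (13/4)*acc + u ≥ 8)


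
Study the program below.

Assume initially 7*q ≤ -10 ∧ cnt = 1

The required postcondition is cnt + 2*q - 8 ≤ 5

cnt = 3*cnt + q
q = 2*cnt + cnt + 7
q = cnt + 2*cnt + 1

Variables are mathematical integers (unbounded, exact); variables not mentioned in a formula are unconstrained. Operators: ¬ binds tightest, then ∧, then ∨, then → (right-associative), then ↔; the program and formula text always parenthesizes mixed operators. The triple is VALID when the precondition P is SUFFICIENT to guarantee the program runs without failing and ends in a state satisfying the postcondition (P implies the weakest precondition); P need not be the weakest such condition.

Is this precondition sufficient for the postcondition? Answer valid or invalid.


Working backward. After the program, the postcondition cnt + 2*q - 8 ≤ 5 must hold; in canonical form it is cnt + 2*q ≤ 13.
Before q := cnt + 2*cnt + 1: 7*cnt ≤ 11
Before q := 2*cnt + cnt + 7: 7*cnt ≤ 11
Before cnt := 3*cnt + q: 21*cnt + 7*q ≤ 11
The weakest precondition is 21*cnt + 7*q ≤ 11.
Check whether 7*q ≤ -10 ∧ cnt = 1 implies it.
Every state satisfying the precondition satisfies the weakest precondition: the implication holds.
Answer: valid


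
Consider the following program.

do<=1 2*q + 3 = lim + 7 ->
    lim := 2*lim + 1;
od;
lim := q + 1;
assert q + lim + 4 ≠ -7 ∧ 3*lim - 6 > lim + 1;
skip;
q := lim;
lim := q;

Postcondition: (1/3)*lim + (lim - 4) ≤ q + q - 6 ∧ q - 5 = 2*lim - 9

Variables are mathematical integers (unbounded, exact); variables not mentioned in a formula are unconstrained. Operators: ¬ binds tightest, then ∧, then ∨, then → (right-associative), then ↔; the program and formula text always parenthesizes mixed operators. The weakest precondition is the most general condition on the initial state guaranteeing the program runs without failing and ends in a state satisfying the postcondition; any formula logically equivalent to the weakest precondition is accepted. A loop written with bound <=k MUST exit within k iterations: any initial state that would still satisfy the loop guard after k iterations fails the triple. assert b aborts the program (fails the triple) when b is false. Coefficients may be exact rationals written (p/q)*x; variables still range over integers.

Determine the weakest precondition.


Working backward. After the program, the postcondition (1/3)*lim + (lim - 4) ≤ q + q - 6 ∧ q - 5 = 2*lim - 9 must hold; in canonical form it is (4/3)*lim ≤ 2*q - 2 ∧ q = 2*lim - 4.
Before lim := q: (2/3)*q ≥ 2 ∧ q = 4
Before q := lim: (2/3)*lim ≥ 2 ∧ lim = 4
Before skip: (2/3)*lim ≥ 2 ∧ lim = 4
Before assert q + lim + 4 ≠ -7 ∧ 3*lim - 6 > lim + 1: lim + q ≠ -11 ∧ 2*lim > 7 ∧ (2/3)*lim ≥ 2 ∧ lim = 4
Before lim := q + 1: 2*q ≠ -12 ∧ 2*q > 5 ∧ (2/3)*q ≥ 4/3 ∧ q = 3
Before the loop (bound <=1), unroll the exhaustion recursion (WP_0 = exit-now case; WP_j = one more guarded iteration, up to j = 1):
  WP_0: (¬(2*q = lim + 4)) ∧ 2*q ≠ -12 ∧ 2*q > 5 ∧ (2/3)*q ≥ 4/3 ∧ q = 3
  WP_1: (2*q = lim + 4 → ((¬(2*q = 2*lim + 5)) ∧ 2*q ≠ -12 ∧ 2*q > 5 ∧ (2/3)*q ≥ 4/3 ∧ q = 3)) ∧ ((¬(2*q = lim + 4)) → (2*q ≠ -12 ∧ 2*q > 5 ∧ (2/3)*q ≥ 4/3 ∧ q = 3))
So before the loop: (2*q = lim + 4 → ((¬(2*q = 2*lim + 5)) ∧ 2*q ≠ -12 ∧ 2*q > 5 ∧ (2/3)*q ≥ 4/3 ∧ q = 3)) ∧ ((¬(2*q = lim + 4)) → (2*q ≠ -12 ∧ 2*q > 5 ∧ (2/3)*q ≥ 4/3 ∧ q = 3))
Answer: WP = (2*q = lim + 4 → ((¬(2*q = 2*lim + 5)) ∧ 2*q ≠ -12 ∧ 2*q > 5 ∧ (2/3)*q ≥ 4/3 ∧ q = 3)) ∧ ((¬(2*q = lim + 4)) → (2*q ≠ -12 ∧ 2*q > 5 ∧ (2/3)*q ≥ 4/3 ∧ q = 3))


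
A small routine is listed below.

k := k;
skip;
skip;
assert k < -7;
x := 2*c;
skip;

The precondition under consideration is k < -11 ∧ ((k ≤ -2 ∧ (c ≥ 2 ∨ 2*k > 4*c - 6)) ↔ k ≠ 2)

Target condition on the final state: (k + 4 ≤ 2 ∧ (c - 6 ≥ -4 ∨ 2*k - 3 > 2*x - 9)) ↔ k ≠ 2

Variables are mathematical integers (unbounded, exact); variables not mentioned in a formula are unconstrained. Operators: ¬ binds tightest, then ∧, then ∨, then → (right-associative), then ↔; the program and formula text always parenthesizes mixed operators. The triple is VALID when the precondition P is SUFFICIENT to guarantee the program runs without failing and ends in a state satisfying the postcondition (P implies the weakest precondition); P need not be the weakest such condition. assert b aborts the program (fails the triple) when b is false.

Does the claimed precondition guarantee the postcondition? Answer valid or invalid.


Working backward. After the program, the postcondition (k + 4 ≤ 2 ∧ (c - 6 ≥ -4 ∨ 2*k - 3 > 2*x - 9)) ↔ k ≠ 2 must hold; in canonical form it is (k ≤ -2 ∧ (c ≥ 2 ∨ 2*k > 2*x - 6)) ↔ k ≠ 2.
Before skip: (k ≤ -2 ∧ (c ≥ 2 ∨ 2*k > 2*x - 6)) ↔ k ≠ 2
Before x := 2*c: (k ≤ -2 ∧ (c ≥ 2 ∨ 2*k > 4*c - 6)) ↔ k ≠ 2
Before assert k < -7: k < -7 ∧ ((k ≤ -2 ∧ (c ≥ 2 ∨ 2*k > 4*c - 6)) ↔ k ≠ 2)
Before skip: k < -7 ∧ ((k ≤ -2 ∧ (c ≥ 2 ∨ 2*k > 4*c - 6)) ↔ k ≠ 2)
Before skip: k < -7 ∧ ((k ≤ -2 ∧ (c ≥ 2 ∨ 2*k > 4*c - 6)) ↔ k ≠ 2)
Before k := k: k < -7 ∧ ((k ≤ -2 ∧ (c ≥ 2 ∨ 2*k > 4*c - 6)) ↔ k ≠ 2)
The weakest precondition is k < -7 ∧ ((k ≤ -2 ∧ (c ≥ 2 ∨ 2*k > 4*c - 6)) ↔ k ≠ 2).
Check whether k < -11 ∧ ((k ≤ -2 ∧ (c ≥ 2 ∨ 2*k > 4*c - 6)) ↔ k ≠ 2) implies it.
Every state satisfying the precondition satisfies the weakest precondition: the implication holds.
Answer: valid


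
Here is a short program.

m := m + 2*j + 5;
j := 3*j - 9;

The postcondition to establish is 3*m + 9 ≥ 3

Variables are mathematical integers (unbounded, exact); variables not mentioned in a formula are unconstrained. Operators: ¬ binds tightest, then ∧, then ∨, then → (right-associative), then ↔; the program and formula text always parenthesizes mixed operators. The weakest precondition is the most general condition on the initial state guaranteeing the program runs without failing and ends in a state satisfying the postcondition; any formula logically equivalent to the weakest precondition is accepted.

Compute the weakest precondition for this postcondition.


Working backward. After the program, the postcondition 3*m + 9 ≥ 3 must hold; in canonical form it is 3*m ≥ -6.
Before j := 3*j - 9: 3*m ≥ -6
Before m := m + 2*j + 5: 6*j + 3*m ≥ -21
Answer: WP = 6*j + 3*m ≥ -21


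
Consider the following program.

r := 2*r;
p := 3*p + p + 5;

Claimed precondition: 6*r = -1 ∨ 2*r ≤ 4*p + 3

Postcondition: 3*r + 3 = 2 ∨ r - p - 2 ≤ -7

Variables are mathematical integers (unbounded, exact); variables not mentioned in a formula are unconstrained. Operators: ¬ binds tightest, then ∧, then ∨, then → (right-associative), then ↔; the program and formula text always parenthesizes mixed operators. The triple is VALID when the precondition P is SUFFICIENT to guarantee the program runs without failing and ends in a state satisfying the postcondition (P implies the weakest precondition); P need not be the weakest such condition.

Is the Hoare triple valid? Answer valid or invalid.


Working backward. After the program, the postcondition 3*r + 3 = 2 ∨ r - p - 2 ≤ -7 must hold; in canonical form it is 3*r = -1 ∨ r ≤ p - 5.
Before p := 3*p + p + 5: 3*r = -1 ∨ r ≤ 4*p
Before r := 2*r: 6*r = -1 ∨ 2*r ≤ 4*p
The weakest precondition is 6*r = -1 ∨ 2*r ≤ 4*p.
Check whether 6*r = -1 ∨ 2*r ≤ 4*p + 3 implies it.
Countermodel: at the initial state p = 0, r = 1, the precondition holds but the weakest precondition fails.
Answer: invalid


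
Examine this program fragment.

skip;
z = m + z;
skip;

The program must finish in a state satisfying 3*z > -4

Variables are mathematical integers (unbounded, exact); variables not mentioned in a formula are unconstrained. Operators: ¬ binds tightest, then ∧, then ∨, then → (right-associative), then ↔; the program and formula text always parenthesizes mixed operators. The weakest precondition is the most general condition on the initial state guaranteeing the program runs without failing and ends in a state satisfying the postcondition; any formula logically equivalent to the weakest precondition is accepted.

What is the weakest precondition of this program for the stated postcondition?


Working backward. After the program, 3*z > -4 must hold.
Before skip: 3*z > -4
Before z := m + z: 3*m + 3*z > -4
Before skip: 3*m + 3*z > -4
Answer: WP = 3*m + 3*z > -4


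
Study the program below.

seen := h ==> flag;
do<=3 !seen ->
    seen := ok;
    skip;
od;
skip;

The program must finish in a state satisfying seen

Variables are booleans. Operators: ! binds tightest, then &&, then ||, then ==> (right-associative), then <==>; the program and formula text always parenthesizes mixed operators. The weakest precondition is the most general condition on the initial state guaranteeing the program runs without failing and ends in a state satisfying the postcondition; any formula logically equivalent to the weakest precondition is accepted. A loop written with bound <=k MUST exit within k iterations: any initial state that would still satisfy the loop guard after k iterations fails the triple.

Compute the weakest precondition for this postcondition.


Working backward. After the program, seen must hold.
Before skip: seen
Before the loop (bound <=3), unroll the exhaustion recursion (WP_0 = exit-now case; WP_j = one more guarded iteration, up to j = 3):
  WP_0: seen
  WP_1: (!seen) ==> ok
  WP_2: (!seen) ==> ((!ok) ==> ok)
  WP_3: (!seen) ==> ((!ok) ==> ((!ok) ==> ok))
So before the loop: (!seen) ==> ((!ok) ==> ((!ok) ==> ok))
Before seen := h ==> flag: (!(h ==> flag)) ==> ((!ok) ==> ((!ok) ==> ok))
Answer: WP = (!(h ==> flag)) ==> ((!ok) ==> ((!ok) ==> ok))


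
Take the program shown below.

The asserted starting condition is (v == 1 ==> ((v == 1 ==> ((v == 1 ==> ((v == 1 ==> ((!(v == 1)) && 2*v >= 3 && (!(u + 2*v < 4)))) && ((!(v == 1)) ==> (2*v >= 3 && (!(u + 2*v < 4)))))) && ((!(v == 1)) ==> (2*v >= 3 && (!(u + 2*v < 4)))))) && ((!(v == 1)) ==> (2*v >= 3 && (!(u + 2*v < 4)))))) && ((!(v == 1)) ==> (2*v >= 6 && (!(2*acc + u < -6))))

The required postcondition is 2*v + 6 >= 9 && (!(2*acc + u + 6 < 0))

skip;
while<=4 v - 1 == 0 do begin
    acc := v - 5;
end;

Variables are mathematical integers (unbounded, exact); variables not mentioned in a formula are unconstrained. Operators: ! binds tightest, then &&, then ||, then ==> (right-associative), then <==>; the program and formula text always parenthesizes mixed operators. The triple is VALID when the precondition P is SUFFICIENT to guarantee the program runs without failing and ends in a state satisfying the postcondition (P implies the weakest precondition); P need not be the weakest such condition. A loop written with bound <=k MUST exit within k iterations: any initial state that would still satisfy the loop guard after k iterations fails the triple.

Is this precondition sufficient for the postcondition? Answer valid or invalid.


Working backward. After the program, the postcondition 2*v + 6 >= 9 && (!(2*acc + u + 6 < 0)) must hold; in canonical form it is 2*v >= 3 && (!(2*acc + u < -6)).
Before the loop (bound <=4), unroll the exhaustion recursion (WP_0 = exit-now case; WP_j = one more guarded iteration, up to j = 4):
  WP_0: (!(v == 1)) && 2*v >= 3 && (!(2*acc + u < -6))
  WP_1: (v == 1 ==> ((!(v == 1)) && 2*v >= 3 && (!(u + 2*v < 4)))) && ((!(v == 1)) ==> (2*v >= 3 && (!(2*acc + u < -6))))
  WP_2: (v == 1 ==> ((v == 1 ==> ((!(v == 1)) && 2*v >= 3 && (!(u + 2*v < 4)))) && ((!(v == 1)) ==> (2*v >= 3 && (!(u + 2*v < 4)))))) && ((!(v == 1)) ==> (2*v >= 3 && (!(2*acc + u < -6))))
  WP_3: (v == 1 ==> ((v == 1 ==> ((v == 1 ==> ((!(v == 1)) && 2*v >= 3 && (!(u + 2*v < 4)))) && ((!(v == 1)) ==> (2*v >= 3 && (!(u + 2*v < 4)))))) && ((!(v == 1)) ==> (2*v >= 3 && (!(u + 2*v < 4)))))) && ((!(v == 1)) ==> (2*v >= 3 && (!(2*acc + u < -6))))
  WP_4: (v == 1 ==> ((v == 1 ==> ((v == 1 ==> ((v == 1 ==> ((!(v == 1)) && 2*v >= 3 && (!(u + 2*v < 4)))) && ((!(v == 1)) ==> (2*v >= 3 && (!(u + 2*v < 4)))))) && ((!(v == 1)) ==> (2*v >= 3 && (!(u + 2*v < 4)))))) && ((!(v == 1)) ==> (2*v >= 3 && (!(u + 2*v < 4)))))) && ((!(v == 1)) ==> (2*v >= 3 && (!(2*acc + u < -6))))
So before the loop: (v == 1 ==> ((v == 1 ==> ((v == 1 ==> ((v == 1 ==> ((!(v == 1)) && 2*v >= 3 && (!(u + 2*v < 4)))) && ((!(v == 1)) ==> (2*v >= 3 && (!(u + 2*v < 4)))))) && ((!(v == 1)) ==> (2*v >= 3 && (!(u + 2*v < 4)))))) && ((!(v == 1)) ==> (2*v >= 3 && (!(u + 2*v < 4)))))) && ((!(v == 1)) ==> (2*v >= 3 && (!(2*acc + u < -6))))
Before skip: (v == 1 ==> ((v == 1 ==> ((v == 1 ==> ((v == 1 ==> ((!(v == 1)) && 2*v >= 3 && (!(u + 2*v < 4)))) && ((!(v == 1)) ==> (2*v >= 3 && (!(u + 2*v < 4)))))) && ((!(v == 1)) ==> (2*v >= 3 && (!(u + 2*v < 4)))))) && ((!(v == 1)) ==> (2*v >= 3 && (!(u + 2*v < 4)))))) && ((!(v == 1)) ==> (2*v >= 3 && (!(2*acc + u < -6))))
The weakest precondition is (v == 1 ==> ((v == 1 ==> ((v == 1 ==> ((v == 1 ==> ((!(v == 1)) && 2*v >= 3 && (!(u + 2*v < 4)))) && ((!(v == 1)) ==> (2*v >= 3 && (!(u + 2*v < 4)))))) && ((!(v == 1)) ==> (2*v >= 3 && (!(u + 2*v < 4)))))) && ((!(v == 1)) ==> (2*v >= 3 && (!(u + 2*v < 4)))))) && ((!(v == 1)) ==> (2*v >= 3 && (!(2*acc + u < -6)))).
Check whether (v == 1 ==> ((v == 1 ==> ((v == 1 ==> ((v == 1 ==> ((!(v == 1)) && 2*v >= 3 && (!(u + 2*v < 4)))) && ((!(v == 1)) ==> (2*v >= 3 && (!(u + 2*v < 4)))))) && ((!(v == 1)) ==> (2*v >= 3 && (!(u + 2*v < 4)))))) && ((!(v == 1)) ==> (2*v >= 3 && (!(u + 2*v < 4)))))) && ((!(v == 1)) ==> (2*v >= 6 && (!(2*acc + u < -6)))) implies it.
Every state satisfying the precondition satisfies the weakest precondition: the implication holds.
Answer: valid


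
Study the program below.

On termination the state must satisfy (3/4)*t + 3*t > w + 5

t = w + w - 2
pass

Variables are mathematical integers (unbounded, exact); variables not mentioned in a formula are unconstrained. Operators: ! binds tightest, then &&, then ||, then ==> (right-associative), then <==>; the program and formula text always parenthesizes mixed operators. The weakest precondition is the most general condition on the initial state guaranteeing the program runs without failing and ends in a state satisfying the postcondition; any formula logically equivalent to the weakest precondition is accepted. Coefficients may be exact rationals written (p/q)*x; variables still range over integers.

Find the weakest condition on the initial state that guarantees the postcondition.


Working backward. After the program, the postcondition (3/4)*t + 3*t > w + 5 must hold; in canonical form it is (15/4)*t > w + 5.
Before skip: (15/4)*t > w + 5
Before t := w + w - 2: (13/2)*w > 25/2
Answer: WP = (13/2)*w > 25/2


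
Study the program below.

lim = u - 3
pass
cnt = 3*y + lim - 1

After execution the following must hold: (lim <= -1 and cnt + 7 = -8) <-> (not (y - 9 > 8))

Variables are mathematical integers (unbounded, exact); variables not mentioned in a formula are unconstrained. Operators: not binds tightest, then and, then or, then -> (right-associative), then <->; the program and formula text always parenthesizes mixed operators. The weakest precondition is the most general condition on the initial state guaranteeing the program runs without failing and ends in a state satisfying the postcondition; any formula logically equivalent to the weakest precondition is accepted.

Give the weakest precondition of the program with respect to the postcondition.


Working backward. After the program, the postcondition (lim <= -1 and cnt + 7 = -8) <-> (not (y - 9 > 8)) must hold; in canonical form it is (lim <= -1 and cnt = -15) <-> (not (y > 17)).
Before cnt := 3*y + lim - 1: (lim <= -1 and lim + 3*y = -14) <-> (not (y > 17))
Before skip: (lim <= -1 and lim + 3*y = -14) <-> (not (y > 17))
Before lim := u - 3: (u <= 2 and u + 3*y = -11) <-> (not (y > 17))
Answer: WP = (u <= 2 and u + 3*y = -11) <-> (not (y > 17))


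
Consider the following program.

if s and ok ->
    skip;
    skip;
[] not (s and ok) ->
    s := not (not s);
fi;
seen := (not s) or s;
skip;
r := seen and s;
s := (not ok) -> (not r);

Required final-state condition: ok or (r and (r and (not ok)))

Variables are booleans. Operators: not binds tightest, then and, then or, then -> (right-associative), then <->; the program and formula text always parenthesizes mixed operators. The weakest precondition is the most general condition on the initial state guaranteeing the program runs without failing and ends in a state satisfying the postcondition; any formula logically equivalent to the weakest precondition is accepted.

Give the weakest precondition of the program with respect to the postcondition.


Working backward. After the program, the postcondition ok or (r and (r and (not ok))) must hold; in canonical form it is ok or (r and (not ok)).
Before s := (not ok) -> (not r): ok or (r and (not ok))
Before r := seen and s: ok or (seen and s and (not ok))
Before skip: ok or (seen and s and (not ok))
Before seen := (not s) or s: ok or (s and (not ok))
Then branch requires ok or (s and (not ok)); else branch requires ok or (s and (not ok)).
Before the if: ((s and ok) -> (ok or (s and (not ok)))) and ((not (s and ok)) -> (ok or (s and (not ok))))
Answer: WP = ((s and ok) -> (ok or (s and (not ok)))) and ((not (s and ok)) -> (ok or (s and (not ok))))


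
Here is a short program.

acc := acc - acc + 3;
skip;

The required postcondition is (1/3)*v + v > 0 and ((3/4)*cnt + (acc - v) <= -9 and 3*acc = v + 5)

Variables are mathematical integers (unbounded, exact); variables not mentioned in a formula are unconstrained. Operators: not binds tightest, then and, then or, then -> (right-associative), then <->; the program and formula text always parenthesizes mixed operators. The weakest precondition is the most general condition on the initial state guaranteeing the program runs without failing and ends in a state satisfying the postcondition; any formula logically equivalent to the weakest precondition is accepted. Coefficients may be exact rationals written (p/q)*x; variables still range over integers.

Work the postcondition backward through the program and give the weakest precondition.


Working backward. After the program, the postcondition (1/3)*v + v > 0 and ((3/4)*cnt + (acc - v) <= -9 and 3*acc = v + 5) must hold; in canonical form it is (4/3)*v > 0 and acc + (3/4)*cnt <= v - 9 and 3*acc = v + 5.
Before skip: (4/3)*v > 0 and acc + (3/4)*cnt <= v - 9 and 3*acc = v + 5
Before acc := acc - acc + 3: (4/3)*v > 0 and (3/4)*cnt <= v - 12 and v = 4
Answer: WP = (4/3)*v > 0 and (3/4)*cnt <= v - 12 and v = 4


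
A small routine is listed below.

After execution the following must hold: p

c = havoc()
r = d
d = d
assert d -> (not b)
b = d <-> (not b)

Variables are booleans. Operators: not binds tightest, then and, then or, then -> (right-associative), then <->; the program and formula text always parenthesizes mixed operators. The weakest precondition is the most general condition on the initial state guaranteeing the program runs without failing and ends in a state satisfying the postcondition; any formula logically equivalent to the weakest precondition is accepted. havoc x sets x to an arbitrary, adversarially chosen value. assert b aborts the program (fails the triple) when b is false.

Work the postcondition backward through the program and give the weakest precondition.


Working backward. After the program, p must hold.
Before b := d <-> (not b): p
Before assert d -> (not b): (d -> (not b)) and p
Before d := d: (d -> (not b)) and p
Before r := d: (d -> (not b)) and p
Before havoc c: (d -> (not b)) and p
Answer: WP = (d -> (not b)) and p


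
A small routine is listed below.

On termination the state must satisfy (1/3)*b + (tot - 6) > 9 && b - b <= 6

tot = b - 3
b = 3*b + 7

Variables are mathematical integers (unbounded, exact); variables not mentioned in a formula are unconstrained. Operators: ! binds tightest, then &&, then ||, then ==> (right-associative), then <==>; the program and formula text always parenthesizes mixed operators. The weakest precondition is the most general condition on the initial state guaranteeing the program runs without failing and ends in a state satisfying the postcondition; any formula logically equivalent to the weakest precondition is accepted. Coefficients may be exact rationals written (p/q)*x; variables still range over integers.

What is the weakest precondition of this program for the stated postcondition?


Working backward. After the program, the postcondition (1/3)*b + (tot - 6) > 9 && b - b <= 6 must hold; in canonical form it is (1/3)*b + tot > 15.
Before b := 3*b + 7: b + tot > 38/3
Before tot := b - 3: 2*b > 47/3
Answer: WP = 2*b > 47/3


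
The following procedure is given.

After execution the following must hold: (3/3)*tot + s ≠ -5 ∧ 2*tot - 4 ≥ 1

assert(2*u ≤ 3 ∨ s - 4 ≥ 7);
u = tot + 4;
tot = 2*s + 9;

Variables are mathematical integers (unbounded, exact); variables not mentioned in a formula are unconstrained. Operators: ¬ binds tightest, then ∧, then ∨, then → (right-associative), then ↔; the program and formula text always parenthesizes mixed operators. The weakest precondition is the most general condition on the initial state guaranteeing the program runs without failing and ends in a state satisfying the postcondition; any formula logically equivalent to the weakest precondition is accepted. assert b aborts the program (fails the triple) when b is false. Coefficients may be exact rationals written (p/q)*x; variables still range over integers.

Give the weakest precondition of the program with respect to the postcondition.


Working backward. After the program, the postcondition (3/3)*tot + s ≠ -5 ∧ 2*tot - 4 ≥ 1 must hold; in canonical form it is s + tot ≠ -5 ∧ 2*tot ≥ 5.
Before tot := 2*s + 9: 3*s ≠ -14 ∧ 4*s ≥ -13
Before u := tot + 4: 3*s ≠ -14 ∧ 4*s ≥ -13
Before assert 2*u ≤ 3 ∨ s - 4 ≥ 7: (2*u ≤ 3 ∨ s ≥ 11) ∧ 3*s ≠ -14 ∧ 4*s ≥ -13
Answer: WP = (2*u ≤ 3 ∨ s ≥ 11) ∧ 3*s ≠ -14 ∧ 4*s ≥ -13


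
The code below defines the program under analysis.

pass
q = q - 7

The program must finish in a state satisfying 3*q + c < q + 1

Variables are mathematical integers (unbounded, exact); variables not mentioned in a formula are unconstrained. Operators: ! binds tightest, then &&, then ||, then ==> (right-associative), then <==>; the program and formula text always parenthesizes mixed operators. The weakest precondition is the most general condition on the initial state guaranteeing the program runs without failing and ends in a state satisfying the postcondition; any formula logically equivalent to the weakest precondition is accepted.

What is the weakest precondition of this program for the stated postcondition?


Working backward. After the program, the postcondition 3*q + c < q + 1 must hold; in canonical form it is c + 2*q < 1.
Before q := q - 7: c + 2*q < 15
Before skip: c + 2*q < 15
Answer: WP = c + 2*q < 15


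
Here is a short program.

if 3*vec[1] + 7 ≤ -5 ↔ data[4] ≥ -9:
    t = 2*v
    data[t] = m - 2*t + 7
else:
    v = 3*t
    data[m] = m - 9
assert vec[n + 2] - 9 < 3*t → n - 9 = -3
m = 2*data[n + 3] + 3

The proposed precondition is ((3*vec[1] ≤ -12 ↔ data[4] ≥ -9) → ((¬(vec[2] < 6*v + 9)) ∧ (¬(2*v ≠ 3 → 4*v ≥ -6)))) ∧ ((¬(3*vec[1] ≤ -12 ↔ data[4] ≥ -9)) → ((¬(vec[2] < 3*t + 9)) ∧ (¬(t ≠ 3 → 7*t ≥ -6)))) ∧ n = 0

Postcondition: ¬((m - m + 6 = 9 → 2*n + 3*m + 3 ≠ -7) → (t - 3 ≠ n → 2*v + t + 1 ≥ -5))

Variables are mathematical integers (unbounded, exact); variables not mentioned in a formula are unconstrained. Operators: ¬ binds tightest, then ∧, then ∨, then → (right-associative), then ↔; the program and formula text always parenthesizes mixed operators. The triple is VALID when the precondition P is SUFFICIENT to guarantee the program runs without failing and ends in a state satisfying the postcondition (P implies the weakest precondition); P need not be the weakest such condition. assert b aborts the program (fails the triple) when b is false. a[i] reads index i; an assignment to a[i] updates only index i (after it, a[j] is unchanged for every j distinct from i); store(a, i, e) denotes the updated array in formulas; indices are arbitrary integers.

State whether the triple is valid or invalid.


Working backward. After the program, the postcondition ¬((m - m + 6 = 9 → 2*n + 3*m + 3 ≠ -7) → (t - 3 ≠ n → 2*v + t + 1 ≥ -5)) must hold; in canonical form it is ¬(t ≠ n + 3 → t + 2*v ≥ -6).
Before m := 2*data[n + 3] + 3: ¬(t ≠ n + 3 → t + 2*v ≥ -6)
Before assert vec[n + 2] - 9 < 3*t → n - 9 = -3: (vec[n + 2] < 3*t + 9 → n = 6) ∧ (¬(t ≠ n + 3 → t + 2*v ≥ -6))
Then branch requires (vec[n + 2] < 6*v + 9 → n = 6) ∧ (¬(2*v ≠ n + 3 → 4*v ≥ -6)); else branch requires (vec[n + 2] < 3*t + 9 → n = 6) ∧ (¬(t ≠ n + 3 → 7*t ≥ -6)).
Before the if: ((3*vec[1] ≤ -12 ↔ data[4] ≥ -9) → ((vec[n + 2] < 6*v + 9 → n = 6) ∧ (¬(2*v ≠ n + 3 → 4*v ≥ -6)))) ∧ ((¬(3*vec[1] ≤ -12 ↔ data[4] ≥ -9)) → ((vec[n + 2] < 3*t + 9 → n = 6) ∧ (¬(t ≠ n + 3 → 7*t ≥ -6))))
The weakest precondition is ((3*vec[1] ≤ -12 ↔ data[4] ≥ -9) → ((vec[n + 2] < 6*v + 9 → n = 6) ∧ (¬(2*v ≠ n + 3 → 4*v ≥ -6)))) ∧ ((¬(3*vec[1] ≤ -12 ↔ data[4] ≥ -9)) → ((vec[n + 2] < 3*t + 9 → n = 6) ∧ (¬(t ≠ n + 3 → 7*t ≥ -6)))).
Check whether ((3*vec[1] ≤ -12 ↔ data[4] ≥ -9) → ((¬(vec[2] < 6*v + 9)) ∧ (¬(2*v ≠ 3 → 4*v ≥ -6)))) ∧ ((¬(3*vec[1] ≤ -12 ↔ data[4] ≥ -9)) → ((¬(vec[2] < 3*t + 9)) ∧ (¬(t ≠ 3 → 7*t ≥ -6)))) ∧ n = 0 implies it.
Every state satisfying the precondition satisfies the weakest precondition: the implication holds.
Answer: valid
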